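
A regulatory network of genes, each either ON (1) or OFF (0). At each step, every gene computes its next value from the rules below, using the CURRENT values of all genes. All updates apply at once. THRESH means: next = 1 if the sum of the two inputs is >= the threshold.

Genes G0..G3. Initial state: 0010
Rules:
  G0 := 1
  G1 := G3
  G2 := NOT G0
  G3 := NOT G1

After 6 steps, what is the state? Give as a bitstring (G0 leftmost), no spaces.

Step 1: G0=1(const) G1=G3=0 G2=NOT G0=NOT 0=1 G3=NOT G1=NOT 0=1 -> 1011
Step 2: G0=1(const) G1=G3=1 G2=NOT G0=NOT 1=0 G3=NOT G1=NOT 0=1 -> 1101
Step 3: G0=1(const) G1=G3=1 G2=NOT G0=NOT 1=0 G3=NOT G1=NOT 1=0 -> 1100
Step 4: G0=1(const) G1=G3=0 G2=NOT G0=NOT 1=0 G3=NOT G1=NOT 1=0 -> 1000
Step 5: G0=1(const) G1=G3=0 G2=NOT G0=NOT 1=0 G3=NOT G1=NOT 0=1 -> 1001
Step 6: G0=1(const) G1=G3=1 G2=NOT G0=NOT 1=0 G3=NOT G1=NOT 0=1 -> 1101

1101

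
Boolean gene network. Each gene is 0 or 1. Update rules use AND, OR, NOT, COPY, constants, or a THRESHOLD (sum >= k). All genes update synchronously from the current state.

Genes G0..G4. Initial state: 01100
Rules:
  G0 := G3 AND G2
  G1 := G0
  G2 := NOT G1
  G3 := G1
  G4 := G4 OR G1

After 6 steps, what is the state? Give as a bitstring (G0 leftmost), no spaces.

Step 1: G0=G3&G2=0&1=0 G1=G0=0 G2=NOT G1=NOT 1=0 G3=G1=1 G4=G4|G1=0|1=1 -> 00011
Step 2: G0=G3&G2=1&0=0 G1=G0=0 G2=NOT G1=NOT 0=1 G3=G1=0 G4=G4|G1=1|0=1 -> 00101
Step 3: G0=G3&G2=0&1=0 G1=G0=0 G2=NOT G1=NOT 0=1 G3=G1=0 G4=G4|G1=1|0=1 -> 00101
Step 4: G0=G3&G2=0&1=0 G1=G0=0 G2=NOT G1=NOT 0=1 G3=G1=0 G4=G4|G1=1|0=1 -> 00101
Step 5: G0=G3&G2=0&1=0 G1=G0=0 G2=NOT G1=NOT 0=1 G3=G1=0 G4=G4|G1=1|0=1 -> 00101
Step 6: G0=G3&G2=0&1=0 G1=G0=0 G2=NOT G1=NOT 0=1 G3=G1=0 G4=G4|G1=1|0=1 -> 00101

00101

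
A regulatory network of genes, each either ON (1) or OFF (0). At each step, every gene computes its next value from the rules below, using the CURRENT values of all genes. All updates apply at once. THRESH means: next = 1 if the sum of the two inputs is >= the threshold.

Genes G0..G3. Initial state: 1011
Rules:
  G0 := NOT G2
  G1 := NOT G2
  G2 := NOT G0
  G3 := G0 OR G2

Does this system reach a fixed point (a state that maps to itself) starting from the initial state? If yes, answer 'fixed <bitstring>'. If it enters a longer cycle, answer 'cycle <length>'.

Answer: cycle 2

Derivation:
Step 0: 1011
Step 1: G0=NOT G2=NOT 1=0 G1=NOT G2=NOT 1=0 G2=NOT G0=NOT 1=0 G3=G0|G2=1|1=1 -> 0001
Step 2: G0=NOT G2=NOT 0=1 G1=NOT G2=NOT 0=1 G2=NOT G0=NOT 0=1 G3=G0|G2=0|0=0 -> 1110
Step 3: G0=NOT G2=NOT 1=0 G1=NOT G2=NOT 1=0 G2=NOT G0=NOT 1=0 G3=G0|G2=1|1=1 -> 0001
Cycle of length 2 starting at step 1 -> no fixed point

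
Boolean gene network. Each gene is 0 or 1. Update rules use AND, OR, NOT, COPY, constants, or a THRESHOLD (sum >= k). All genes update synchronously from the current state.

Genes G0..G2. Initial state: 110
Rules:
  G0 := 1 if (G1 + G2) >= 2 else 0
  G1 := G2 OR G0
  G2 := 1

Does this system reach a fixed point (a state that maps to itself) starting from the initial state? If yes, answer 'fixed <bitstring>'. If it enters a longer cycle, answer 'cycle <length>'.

Answer: fixed 111

Derivation:
Step 0: 110
Step 1: G0=(1+0>=2)=0 G1=G2|G0=0|1=1 G2=1(const) -> 011
Step 2: G0=(1+1>=2)=1 G1=G2|G0=1|0=1 G2=1(const) -> 111
Step 3: G0=(1+1>=2)=1 G1=G2|G0=1|1=1 G2=1(const) -> 111
Fixed point reached at step 2: 111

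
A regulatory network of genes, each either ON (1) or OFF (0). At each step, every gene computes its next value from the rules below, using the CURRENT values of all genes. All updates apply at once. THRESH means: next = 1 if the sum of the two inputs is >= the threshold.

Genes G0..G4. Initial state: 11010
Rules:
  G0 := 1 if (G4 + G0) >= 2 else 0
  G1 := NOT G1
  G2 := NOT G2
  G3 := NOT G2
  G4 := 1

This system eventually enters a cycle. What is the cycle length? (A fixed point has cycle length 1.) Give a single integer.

Step 0: 11010
Step 1: G0=(0+1>=2)=0 G1=NOT G1=NOT 1=0 G2=NOT G2=NOT 0=1 G3=NOT G2=NOT 0=1 G4=1(const) -> 00111
Step 2: G0=(1+0>=2)=0 G1=NOT G1=NOT 0=1 G2=NOT G2=NOT 1=0 G3=NOT G2=NOT 1=0 G4=1(const) -> 01001
Step 3: G0=(1+0>=2)=0 G1=NOT G1=NOT 1=0 G2=NOT G2=NOT 0=1 G3=NOT G2=NOT 0=1 G4=1(const) -> 00111
State from step 3 equals state from step 1 -> cycle length 2

Answer: 2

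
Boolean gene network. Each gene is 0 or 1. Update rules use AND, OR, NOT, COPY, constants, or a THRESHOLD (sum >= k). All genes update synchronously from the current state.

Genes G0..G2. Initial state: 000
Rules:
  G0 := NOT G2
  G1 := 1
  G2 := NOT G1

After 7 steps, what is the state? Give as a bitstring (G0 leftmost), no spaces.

Step 1: G0=NOT G2=NOT 0=1 G1=1(const) G2=NOT G1=NOT 0=1 -> 111
Step 2: G0=NOT G2=NOT 1=0 G1=1(const) G2=NOT G1=NOT 1=0 -> 010
Step 3: G0=NOT G2=NOT 0=1 G1=1(const) G2=NOT G1=NOT 1=0 -> 110
Step 4: G0=NOT G2=NOT 0=1 G1=1(const) G2=NOT G1=NOT 1=0 -> 110
Step 5: G0=NOT G2=NOT 0=1 G1=1(const) G2=NOT G1=NOT 1=0 -> 110
Step 6: G0=NOT G2=NOT 0=1 G1=1(const) G2=NOT G1=NOT 1=0 -> 110
Step 7: G0=NOT G2=NOT 0=1 G1=1(const) G2=NOT G1=NOT 1=0 -> 110

110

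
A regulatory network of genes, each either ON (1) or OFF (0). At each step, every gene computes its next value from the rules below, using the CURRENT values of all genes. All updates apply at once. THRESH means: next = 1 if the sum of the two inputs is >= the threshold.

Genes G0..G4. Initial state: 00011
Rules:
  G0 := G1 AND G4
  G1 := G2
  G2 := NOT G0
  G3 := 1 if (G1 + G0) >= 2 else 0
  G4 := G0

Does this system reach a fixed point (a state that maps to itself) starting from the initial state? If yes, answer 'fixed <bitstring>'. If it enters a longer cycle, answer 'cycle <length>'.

Answer: fixed 01100

Derivation:
Step 0: 00011
Step 1: G0=G1&G4=0&1=0 G1=G2=0 G2=NOT G0=NOT 0=1 G3=(0+0>=2)=0 G4=G0=0 -> 00100
Step 2: G0=G1&G4=0&0=0 G1=G2=1 G2=NOT G0=NOT 0=1 G3=(0+0>=2)=0 G4=G0=0 -> 01100
Step 3: G0=G1&G4=1&0=0 G1=G2=1 G2=NOT G0=NOT 0=1 G3=(1+0>=2)=0 G4=G0=0 -> 01100
Fixed point reached at step 2: 01100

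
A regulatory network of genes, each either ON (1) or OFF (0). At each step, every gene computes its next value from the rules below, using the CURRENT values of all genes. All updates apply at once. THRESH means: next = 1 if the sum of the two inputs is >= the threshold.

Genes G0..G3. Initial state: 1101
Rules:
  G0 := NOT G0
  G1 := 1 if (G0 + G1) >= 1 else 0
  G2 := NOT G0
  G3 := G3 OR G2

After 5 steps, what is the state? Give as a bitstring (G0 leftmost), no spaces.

Step 1: G0=NOT G0=NOT 1=0 G1=(1+1>=1)=1 G2=NOT G0=NOT 1=0 G3=G3|G2=1|0=1 -> 0101
Step 2: G0=NOT G0=NOT 0=1 G1=(0+1>=1)=1 G2=NOT G0=NOT 0=1 G3=G3|G2=1|0=1 -> 1111
Step 3: G0=NOT G0=NOT 1=0 G1=(1+1>=1)=1 G2=NOT G0=NOT 1=0 G3=G3|G2=1|1=1 -> 0101
Step 4: G0=NOT G0=NOT 0=1 G1=(0+1>=1)=1 G2=NOT G0=NOT 0=1 G3=G3|G2=1|0=1 -> 1111
Step 5: G0=NOT G0=NOT 1=0 G1=(1+1>=1)=1 G2=NOT G0=NOT 1=0 G3=G3|G2=1|1=1 -> 0101

0101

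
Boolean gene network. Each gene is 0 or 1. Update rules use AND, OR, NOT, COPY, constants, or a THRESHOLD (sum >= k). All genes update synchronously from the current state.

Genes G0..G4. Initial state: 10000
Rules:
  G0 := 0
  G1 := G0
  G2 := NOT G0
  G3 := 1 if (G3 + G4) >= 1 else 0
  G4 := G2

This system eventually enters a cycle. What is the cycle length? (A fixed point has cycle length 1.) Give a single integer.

Step 0: 10000
Step 1: G0=0(const) G1=G0=1 G2=NOT G0=NOT 1=0 G3=(0+0>=1)=0 G4=G2=0 -> 01000
Step 2: G0=0(const) G1=G0=0 G2=NOT G0=NOT 0=1 G3=(0+0>=1)=0 G4=G2=0 -> 00100
Step 3: G0=0(const) G1=G0=0 G2=NOT G0=NOT 0=1 G3=(0+0>=1)=0 G4=G2=1 -> 00101
Step 4: G0=0(const) G1=G0=0 G2=NOT G0=NOT 0=1 G3=(0+1>=1)=1 G4=G2=1 -> 00111
Step 5: G0=0(const) G1=G0=0 G2=NOT G0=NOT 0=1 G3=(1+1>=1)=1 G4=G2=1 -> 00111
State from step 5 equals state from step 4 -> cycle length 1

Answer: 1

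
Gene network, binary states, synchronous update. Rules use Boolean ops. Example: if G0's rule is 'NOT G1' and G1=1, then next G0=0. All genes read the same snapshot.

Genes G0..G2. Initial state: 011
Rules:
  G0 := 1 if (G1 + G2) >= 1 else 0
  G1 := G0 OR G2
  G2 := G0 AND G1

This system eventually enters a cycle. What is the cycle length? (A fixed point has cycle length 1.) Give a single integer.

Answer: 1

Derivation:
Step 0: 011
Step 1: G0=(1+1>=1)=1 G1=G0|G2=0|1=1 G2=G0&G1=0&1=0 -> 110
Step 2: G0=(1+0>=1)=1 G1=G0|G2=1|0=1 G2=G0&G1=1&1=1 -> 111
Step 3: G0=(1+1>=1)=1 G1=G0|G2=1|1=1 G2=G0&G1=1&1=1 -> 111
State from step 3 equals state from step 2 -> cycle length 1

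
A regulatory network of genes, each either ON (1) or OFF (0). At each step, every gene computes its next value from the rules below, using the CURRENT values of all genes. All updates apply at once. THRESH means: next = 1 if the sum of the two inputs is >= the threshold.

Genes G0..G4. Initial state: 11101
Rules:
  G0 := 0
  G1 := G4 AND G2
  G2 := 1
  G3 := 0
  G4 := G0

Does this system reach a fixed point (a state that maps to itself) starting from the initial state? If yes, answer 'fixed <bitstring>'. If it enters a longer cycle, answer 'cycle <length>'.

Step 0: 11101
Step 1: G0=0(const) G1=G4&G2=1&1=1 G2=1(const) G3=0(const) G4=G0=1 -> 01101
Step 2: G0=0(const) G1=G4&G2=1&1=1 G2=1(const) G3=0(const) G4=G0=0 -> 01100
Step 3: G0=0(const) G1=G4&G2=0&1=0 G2=1(const) G3=0(const) G4=G0=0 -> 00100
Step 4: G0=0(const) G1=G4&G2=0&1=0 G2=1(const) G3=0(const) G4=G0=0 -> 00100
Fixed point reached at step 3: 00100

Answer: fixed 00100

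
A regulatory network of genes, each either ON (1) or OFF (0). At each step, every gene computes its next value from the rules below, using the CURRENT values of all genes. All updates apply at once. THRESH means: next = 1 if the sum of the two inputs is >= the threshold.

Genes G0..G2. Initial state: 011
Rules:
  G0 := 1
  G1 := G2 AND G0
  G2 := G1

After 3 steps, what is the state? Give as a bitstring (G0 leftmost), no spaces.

Step 1: G0=1(const) G1=G2&G0=1&0=0 G2=G1=1 -> 101
Step 2: G0=1(const) G1=G2&G0=1&1=1 G2=G1=0 -> 110
Step 3: G0=1(const) G1=G2&G0=0&1=0 G2=G1=1 -> 101

101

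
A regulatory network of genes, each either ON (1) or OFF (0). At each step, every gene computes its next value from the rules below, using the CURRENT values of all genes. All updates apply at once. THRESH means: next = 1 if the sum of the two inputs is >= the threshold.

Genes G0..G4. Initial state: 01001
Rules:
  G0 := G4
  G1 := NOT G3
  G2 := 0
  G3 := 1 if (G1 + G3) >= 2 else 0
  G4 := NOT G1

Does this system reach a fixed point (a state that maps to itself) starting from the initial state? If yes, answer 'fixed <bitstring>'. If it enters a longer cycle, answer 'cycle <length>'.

Answer: fixed 01000

Derivation:
Step 0: 01001
Step 1: G0=G4=1 G1=NOT G3=NOT 0=1 G2=0(const) G3=(1+0>=2)=0 G4=NOT G1=NOT 1=0 -> 11000
Step 2: G0=G4=0 G1=NOT G3=NOT 0=1 G2=0(const) G3=(1+0>=2)=0 G4=NOT G1=NOT 1=0 -> 01000
Step 3: G0=G4=0 G1=NOT G3=NOT 0=1 G2=0(const) G3=(1+0>=2)=0 G4=NOT G1=NOT 1=0 -> 01000
Fixed point reached at step 2: 01000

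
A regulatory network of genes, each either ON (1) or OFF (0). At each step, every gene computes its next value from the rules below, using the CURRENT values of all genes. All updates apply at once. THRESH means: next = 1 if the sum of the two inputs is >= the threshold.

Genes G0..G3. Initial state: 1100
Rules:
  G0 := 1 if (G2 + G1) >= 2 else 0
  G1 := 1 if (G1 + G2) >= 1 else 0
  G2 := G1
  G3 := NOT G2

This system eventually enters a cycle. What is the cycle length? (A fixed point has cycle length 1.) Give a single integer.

Answer: 1

Derivation:
Step 0: 1100
Step 1: G0=(0+1>=2)=0 G1=(1+0>=1)=1 G2=G1=1 G3=NOT G2=NOT 0=1 -> 0111
Step 2: G0=(1+1>=2)=1 G1=(1+1>=1)=1 G2=G1=1 G3=NOT G2=NOT 1=0 -> 1110
Step 3: G0=(1+1>=2)=1 G1=(1+1>=1)=1 G2=G1=1 G3=NOT G2=NOT 1=0 -> 1110
State from step 3 equals state from step 2 -> cycle length 1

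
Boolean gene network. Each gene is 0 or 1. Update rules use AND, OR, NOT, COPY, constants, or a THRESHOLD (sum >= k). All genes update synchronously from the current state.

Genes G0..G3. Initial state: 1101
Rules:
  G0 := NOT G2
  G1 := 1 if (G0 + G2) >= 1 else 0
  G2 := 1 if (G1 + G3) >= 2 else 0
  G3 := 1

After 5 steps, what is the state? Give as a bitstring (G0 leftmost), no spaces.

Step 1: G0=NOT G2=NOT 0=1 G1=(1+0>=1)=1 G2=(1+1>=2)=1 G3=1(const) -> 1111
Step 2: G0=NOT G2=NOT 1=0 G1=(1+1>=1)=1 G2=(1+1>=2)=1 G3=1(const) -> 0111
Step 3: G0=NOT G2=NOT 1=0 G1=(0+1>=1)=1 G2=(1+1>=2)=1 G3=1(const) -> 0111
Step 4: G0=NOT G2=NOT 1=0 G1=(0+1>=1)=1 G2=(1+1>=2)=1 G3=1(const) -> 0111
Step 5: G0=NOT G2=NOT 1=0 G1=(0+1>=1)=1 G2=(1+1>=2)=1 G3=1(const) -> 0111

0111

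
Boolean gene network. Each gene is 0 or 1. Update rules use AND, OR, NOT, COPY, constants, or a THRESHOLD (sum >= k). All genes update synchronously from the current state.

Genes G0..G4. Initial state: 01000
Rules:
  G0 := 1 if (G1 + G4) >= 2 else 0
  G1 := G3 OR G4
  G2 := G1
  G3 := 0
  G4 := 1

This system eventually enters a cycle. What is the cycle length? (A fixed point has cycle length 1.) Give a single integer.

Answer: 1

Derivation:
Step 0: 01000
Step 1: G0=(1+0>=2)=0 G1=G3|G4=0|0=0 G2=G1=1 G3=0(const) G4=1(const) -> 00101
Step 2: G0=(0+1>=2)=0 G1=G3|G4=0|1=1 G2=G1=0 G3=0(const) G4=1(const) -> 01001
Step 3: G0=(1+1>=2)=1 G1=G3|G4=0|1=1 G2=G1=1 G3=0(const) G4=1(const) -> 11101
Step 4: G0=(1+1>=2)=1 G1=G3|G4=0|1=1 G2=G1=1 G3=0(const) G4=1(const) -> 11101
State from step 4 equals state from step 3 -> cycle length 1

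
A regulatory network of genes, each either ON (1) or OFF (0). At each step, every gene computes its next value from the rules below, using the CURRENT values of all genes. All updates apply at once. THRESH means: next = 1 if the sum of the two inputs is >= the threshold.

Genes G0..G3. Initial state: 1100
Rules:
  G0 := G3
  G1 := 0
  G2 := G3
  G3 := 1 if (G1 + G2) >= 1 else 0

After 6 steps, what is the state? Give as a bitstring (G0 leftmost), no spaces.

Step 1: G0=G3=0 G1=0(const) G2=G3=0 G3=(1+0>=1)=1 -> 0001
Step 2: G0=G3=1 G1=0(const) G2=G3=1 G3=(0+0>=1)=0 -> 1010
Step 3: G0=G3=0 G1=0(const) G2=G3=0 G3=(0+1>=1)=1 -> 0001
Step 4: G0=G3=1 G1=0(const) G2=G3=1 G3=(0+0>=1)=0 -> 1010
Step 5: G0=G3=0 G1=0(const) G2=G3=0 G3=(0+1>=1)=1 -> 0001
Step 6: G0=G3=1 G1=0(const) G2=G3=1 G3=(0+0>=1)=0 -> 1010

1010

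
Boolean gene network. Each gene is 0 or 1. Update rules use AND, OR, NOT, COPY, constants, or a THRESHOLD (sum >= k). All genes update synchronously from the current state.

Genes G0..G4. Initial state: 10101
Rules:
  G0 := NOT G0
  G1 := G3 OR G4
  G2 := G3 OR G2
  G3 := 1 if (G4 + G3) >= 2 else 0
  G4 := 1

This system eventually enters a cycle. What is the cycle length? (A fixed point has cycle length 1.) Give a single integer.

Answer: 2

Derivation:
Step 0: 10101
Step 1: G0=NOT G0=NOT 1=0 G1=G3|G4=0|1=1 G2=G3|G2=0|1=1 G3=(1+0>=2)=0 G4=1(const) -> 01101
Step 2: G0=NOT G0=NOT 0=1 G1=G3|G4=0|1=1 G2=G3|G2=0|1=1 G3=(1+0>=2)=0 G4=1(const) -> 11101
Step 3: G0=NOT G0=NOT 1=0 G1=G3|G4=0|1=1 G2=G3|G2=0|1=1 G3=(1+0>=2)=0 G4=1(const) -> 01101
State from step 3 equals state from step 1 -> cycle length 2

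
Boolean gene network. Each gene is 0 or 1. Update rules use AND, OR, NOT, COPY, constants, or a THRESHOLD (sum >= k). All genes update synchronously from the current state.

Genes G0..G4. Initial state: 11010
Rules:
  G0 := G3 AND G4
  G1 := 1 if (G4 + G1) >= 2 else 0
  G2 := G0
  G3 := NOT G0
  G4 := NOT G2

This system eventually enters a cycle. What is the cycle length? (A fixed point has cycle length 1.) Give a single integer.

Answer: 5

Derivation:
Step 0: 11010
Step 1: G0=G3&G4=1&0=0 G1=(0+1>=2)=0 G2=G0=1 G3=NOT G0=NOT 1=0 G4=NOT G2=NOT 0=1 -> 00101
Step 2: G0=G3&G4=0&1=0 G1=(1+0>=2)=0 G2=G0=0 G3=NOT G0=NOT 0=1 G4=NOT G2=NOT 1=0 -> 00010
Step 3: G0=G3&G4=1&0=0 G1=(0+0>=2)=0 G2=G0=0 G3=NOT G0=NOT 0=1 G4=NOT G2=NOT 0=1 -> 00011
Step 4: G0=G3&G4=1&1=1 G1=(1+0>=2)=0 G2=G0=0 G3=NOT G0=NOT 0=1 G4=NOT G2=NOT 0=1 -> 10011
Step 5: G0=G3&G4=1&1=1 G1=(1+0>=2)=0 G2=G0=1 G3=NOT G0=NOT 1=0 G4=NOT G2=NOT 0=1 -> 10101
Step 6: G0=G3&G4=0&1=0 G1=(1+0>=2)=0 G2=G0=1 G3=NOT G0=NOT 1=0 G4=NOT G2=NOT 1=0 -> 00100
Step 7: G0=G3&G4=0&0=0 G1=(0+0>=2)=0 G2=G0=0 G3=NOT G0=NOT 0=1 G4=NOT G2=NOT 1=0 -> 00010
State from step 7 equals state from step 2 -> cycle length 5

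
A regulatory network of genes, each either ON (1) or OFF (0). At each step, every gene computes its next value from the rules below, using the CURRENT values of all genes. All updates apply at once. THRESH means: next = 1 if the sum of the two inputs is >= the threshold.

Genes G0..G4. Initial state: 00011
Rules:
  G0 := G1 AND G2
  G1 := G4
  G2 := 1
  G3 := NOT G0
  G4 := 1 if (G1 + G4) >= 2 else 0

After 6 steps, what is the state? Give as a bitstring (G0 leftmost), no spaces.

Step 1: G0=G1&G2=0&0=0 G1=G4=1 G2=1(const) G3=NOT G0=NOT 0=1 G4=(0+1>=2)=0 -> 01110
Step 2: G0=G1&G2=1&1=1 G1=G4=0 G2=1(const) G3=NOT G0=NOT 0=1 G4=(1+0>=2)=0 -> 10110
Step 3: G0=G1&G2=0&1=0 G1=G4=0 G2=1(const) G3=NOT G0=NOT 1=0 G4=(0+0>=2)=0 -> 00100
Step 4: G0=G1&G2=0&1=0 G1=G4=0 G2=1(const) G3=NOT G0=NOT 0=1 G4=(0+0>=2)=0 -> 00110
Step 5: G0=G1&G2=0&1=0 G1=G4=0 G2=1(const) G3=NOT G0=NOT 0=1 G4=(0+0>=2)=0 -> 00110
Step 6: G0=G1&G2=0&1=0 G1=G4=0 G2=1(const) G3=NOT G0=NOT 0=1 G4=(0+0>=2)=0 -> 00110

00110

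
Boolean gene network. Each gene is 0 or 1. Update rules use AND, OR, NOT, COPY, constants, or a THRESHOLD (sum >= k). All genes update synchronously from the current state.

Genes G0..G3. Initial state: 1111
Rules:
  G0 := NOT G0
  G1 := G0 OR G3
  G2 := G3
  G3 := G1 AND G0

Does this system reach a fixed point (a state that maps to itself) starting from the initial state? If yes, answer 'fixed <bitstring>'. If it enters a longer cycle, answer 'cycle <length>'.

Step 0: 1111
Step 1: G0=NOT G0=NOT 1=0 G1=G0|G3=1|1=1 G2=G3=1 G3=G1&G0=1&1=1 -> 0111
Step 2: G0=NOT G0=NOT 0=1 G1=G0|G3=0|1=1 G2=G3=1 G3=G1&G0=1&0=0 -> 1110
Step 3: G0=NOT G0=NOT 1=0 G1=G0|G3=1|0=1 G2=G3=0 G3=G1&G0=1&1=1 -> 0101
Step 4: G0=NOT G0=NOT 0=1 G1=G0|G3=0|1=1 G2=G3=1 G3=G1&G0=1&0=0 -> 1110
Cycle of length 2 starting at step 2 -> no fixed point

Answer: cycle 2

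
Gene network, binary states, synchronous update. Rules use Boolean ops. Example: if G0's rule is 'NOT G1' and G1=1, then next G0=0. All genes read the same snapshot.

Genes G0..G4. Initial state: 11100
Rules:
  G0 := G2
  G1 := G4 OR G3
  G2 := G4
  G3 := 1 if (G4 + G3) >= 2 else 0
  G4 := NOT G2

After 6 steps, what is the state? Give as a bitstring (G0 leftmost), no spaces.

Step 1: G0=G2=1 G1=G4|G3=0|0=0 G2=G4=0 G3=(0+0>=2)=0 G4=NOT G2=NOT 1=0 -> 10000
Step 2: G0=G2=0 G1=G4|G3=0|0=0 G2=G4=0 G3=(0+0>=2)=0 G4=NOT G2=NOT 0=1 -> 00001
Step 3: G0=G2=0 G1=G4|G3=1|0=1 G2=G4=1 G3=(1+0>=2)=0 G4=NOT G2=NOT 0=1 -> 01101
Step 4: G0=G2=1 G1=G4|G3=1|0=1 G2=G4=1 G3=(1+0>=2)=0 G4=NOT G2=NOT 1=0 -> 11100
Step 5: G0=G2=1 G1=G4|G3=0|0=0 G2=G4=0 G3=(0+0>=2)=0 G4=NOT G2=NOT 1=0 -> 10000
Step 6: G0=G2=0 G1=G4|G3=0|0=0 G2=G4=0 G3=(0+0>=2)=0 G4=NOT G2=NOT 0=1 -> 00001

00001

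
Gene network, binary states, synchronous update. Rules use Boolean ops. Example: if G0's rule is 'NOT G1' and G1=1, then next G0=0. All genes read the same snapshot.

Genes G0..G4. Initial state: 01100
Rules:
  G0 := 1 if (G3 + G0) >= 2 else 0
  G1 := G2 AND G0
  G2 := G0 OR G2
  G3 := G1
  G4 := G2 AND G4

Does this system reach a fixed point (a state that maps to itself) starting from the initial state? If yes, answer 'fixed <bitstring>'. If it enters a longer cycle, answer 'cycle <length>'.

Answer: fixed 00100

Derivation:
Step 0: 01100
Step 1: G0=(0+0>=2)=0 G1=G2&G0=1&0=0 G2=G0|G2=0|1=1 G3=G1=1 G4=G2&G4=1&0=0 -> 00110
Step 2: G0=(1+0>=2)=0 G1=G2&G0=1&0=0 G2=G0|G2=0|1=1 G3=G1=0 G4=G2&G4=1&0=0 -> 00100
Step 3: G0=(0+0>=2)=0 G1=G2&G0=1&0=0 G2=G0|G2=0|1=1 G3=G1=0 G4=G2&G4=1&0=0 -> 00100
Fixed point reached at step 2: 00100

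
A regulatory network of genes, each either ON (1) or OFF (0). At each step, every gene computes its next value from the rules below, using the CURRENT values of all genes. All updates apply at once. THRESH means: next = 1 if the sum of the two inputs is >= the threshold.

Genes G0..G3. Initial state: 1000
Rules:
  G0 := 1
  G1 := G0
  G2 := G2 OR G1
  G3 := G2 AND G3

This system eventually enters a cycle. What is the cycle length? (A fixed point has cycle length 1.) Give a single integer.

Answer: 1

Derivation:
Step 0: 1000
Step 1: G0=1(const) G1=G0=1 G2=G2|G1=0|0=0 G3=G2&G3=0&0=0 -> 1100
Step 2: G0=1(const) G1=G0=1 G2=G2|G1=0|1=1 G3=G2&G3=0&0=0 -> 1110
Step 3: G0=1(const) G1=G0=1 G2=G2|G1=1|1=1 G3=G2&G3=1&0=0 -> 1110
State from step 3 equals state from step 2 -> cycle length 1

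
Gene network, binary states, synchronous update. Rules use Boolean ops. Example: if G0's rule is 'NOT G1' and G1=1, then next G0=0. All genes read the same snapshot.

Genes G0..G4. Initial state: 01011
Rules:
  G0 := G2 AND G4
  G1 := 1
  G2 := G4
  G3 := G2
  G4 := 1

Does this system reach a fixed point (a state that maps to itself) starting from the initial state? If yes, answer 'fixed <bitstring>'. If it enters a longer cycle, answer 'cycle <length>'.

Step 0: 01011
Step 1: G0=G2&G4=0&1=0 G1=1(const) G2=G4=1 G3=G2=0 G4=1(const) -> 01101
Step 2: G0=G2&G4=1&1=1 G1=1(const) G2=G4=1 G3=G2=1 G4=1(const) -> 11111
Step 3: G0=G2&G4=1&1=1 G1=1(const) G2=G4=1 G3=G2=1 G4=1(const) -> 11111
Fixed point reached at step 2: 11111

Answer: fixed 11111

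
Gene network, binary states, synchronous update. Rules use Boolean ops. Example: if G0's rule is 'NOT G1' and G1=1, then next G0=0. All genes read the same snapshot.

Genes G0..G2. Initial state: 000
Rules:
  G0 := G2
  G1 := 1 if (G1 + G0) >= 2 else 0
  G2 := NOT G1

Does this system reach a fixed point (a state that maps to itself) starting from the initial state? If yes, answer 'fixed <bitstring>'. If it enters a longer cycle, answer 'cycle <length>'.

Answer: fixed 101

Derivation:
Step 0: 000
Step 1: G0=G2=0 G1=(0+0>=2)=0 G2=NOT G1=NOT 0=1 -> 001
Step 2: G0=G2=1 G1=(0+0>=2)=0 G2=NOT G1=NOT 0=1 -> 101
Step 3: G0=G2=1 G1=(0+1>=2)=0 G2=NOT G1=NOT 0=1 -> 101
Fixed point reached at step 2: 101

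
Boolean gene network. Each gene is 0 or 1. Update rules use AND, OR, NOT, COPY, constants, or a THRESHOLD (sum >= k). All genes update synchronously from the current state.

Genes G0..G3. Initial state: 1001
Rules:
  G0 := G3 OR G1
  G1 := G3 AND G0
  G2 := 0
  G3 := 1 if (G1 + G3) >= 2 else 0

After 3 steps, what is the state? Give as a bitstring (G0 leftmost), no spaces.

Step 1: G0=G3|G1=1|0=1 G1=G3&G0=1&1=1 G2=0(const) G3=(0+1>=2)=0 -> 1100
Step 2: G0=G3|G1=0|1=1 G1=G3&G0=0&1=0 G2=0(const) G3=(1+0>=2)=0 -> 1000
Step 3: G0=G3|G1=0|0=0 G1=G3&G0=0&1=0 G2=0(const) G3=(0+0>=2)=0 -> 0000

0000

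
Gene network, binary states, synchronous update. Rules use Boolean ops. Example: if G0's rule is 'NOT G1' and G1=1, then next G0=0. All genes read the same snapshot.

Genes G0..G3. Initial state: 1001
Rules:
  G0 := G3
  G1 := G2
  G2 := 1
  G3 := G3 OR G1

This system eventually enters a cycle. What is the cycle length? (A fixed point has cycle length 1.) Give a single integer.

Step 0: 1001
Step 1: G0=G3=1 G1=G2=0 G2=1(const) G3=G3|G1=1|0=1 -> 1011
Step 2: G0=G3=1 G1=G2=1 G2=1(const) G3=G3|G1=1|0=1 -> 1111
Step 3: G0=G3=1 G1=G2=1 G2=1(const) G3=G3|G1=1|1=1 -> 1111
State from step 3 equals state from step 2 -> cycle length 1

Answer: 1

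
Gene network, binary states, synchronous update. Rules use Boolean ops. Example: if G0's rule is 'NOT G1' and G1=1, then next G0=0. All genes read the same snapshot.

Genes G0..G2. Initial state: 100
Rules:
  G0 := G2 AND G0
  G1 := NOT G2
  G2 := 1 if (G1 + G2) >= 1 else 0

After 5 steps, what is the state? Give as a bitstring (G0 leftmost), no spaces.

Step 1: G0=G2&G0=0&1=0 G1=NOT G2=NOT 0=1 G2=(0+0>=1)=0 -> 010
Step 2: G0=G2&G0=0&0=0 G1=NOT G2=NOT 0=1 G2=(1+0>=1)=1 -> 011
Step 3: G0=G2&G0=1&0=0 G1=NOT G2=NOT 1=0 G2=(1+1>=1)=1 -> 001
Step 4: G0=G2&G0=1&0=0 G1=NOT G2=NOT 1=0 G2=(0+1>=1)=1 -> 001
Step 5: G0=G2&G0=1&0=0 G1=NOT G2=NOT 1=0 G2=(0+1>=1)=1 -> 001

001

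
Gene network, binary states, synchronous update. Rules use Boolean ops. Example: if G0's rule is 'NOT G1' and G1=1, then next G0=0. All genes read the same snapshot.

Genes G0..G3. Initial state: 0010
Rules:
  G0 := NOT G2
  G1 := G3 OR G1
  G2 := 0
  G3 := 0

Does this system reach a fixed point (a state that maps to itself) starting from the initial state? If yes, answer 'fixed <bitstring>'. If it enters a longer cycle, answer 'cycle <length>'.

Step 0: 0010
Step 1: G0=NOT G2=NOT 1=0 G1=G3|G1=0|0=0 G2=0(const) G3=0(const) -> 0000
Step 2: G0=NOT G2=NOT 0=1 G1=G3|G1=0|0=0 G2=0(const) G3=0(const) -> 1000
Step 3: G0=NOT G2=NOT 0=1 G1=G3|G1=0|0=0 G2=0(const) G3=0(const) -> 1000
Fixed point reached at step 2: 1000

Answer: fixed 1000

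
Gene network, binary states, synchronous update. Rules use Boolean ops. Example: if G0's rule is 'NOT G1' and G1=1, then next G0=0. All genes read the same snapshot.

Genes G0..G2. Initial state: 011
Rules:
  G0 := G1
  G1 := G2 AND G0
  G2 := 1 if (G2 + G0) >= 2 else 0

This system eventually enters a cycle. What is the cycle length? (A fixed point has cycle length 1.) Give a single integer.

Step 0: 011
Step 1: G0=G1=1 G1=G2&G0=1&0=0 G2=(1+0>=2)=0 -> 100
Step 2: G0=G1=0 G1=G2&G0=0&1=0 G2=(0+1>=2)=0 -> 000
Step 3: G0=G1=0 G1=G2&G0=0&0=0 G2=(0+0>=2)=0 -> 000
State from step 3 equals state from step 2 -> cycle length 1

Answer: 1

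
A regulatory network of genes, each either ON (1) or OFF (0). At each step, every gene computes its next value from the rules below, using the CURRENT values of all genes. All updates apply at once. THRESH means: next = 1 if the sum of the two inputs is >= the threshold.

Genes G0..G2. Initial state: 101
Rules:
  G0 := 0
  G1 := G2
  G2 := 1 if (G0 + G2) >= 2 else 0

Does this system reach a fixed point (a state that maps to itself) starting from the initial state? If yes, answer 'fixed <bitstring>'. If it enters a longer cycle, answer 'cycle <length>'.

Step 0: 101
Step 1: G0=0(const) G1=G2=1 G2=(1+1>=2)=1 -> 011
Step 2: G0=0(const) G1=G2=1 G2=(0+1>=2)=0 -> 010
Step 3: G0=0(const) G1=G2=0 G2=(0+0>=2)=0 -> 000
Step 4: G0=0(const) G1=G2=0 G2=(0+0>=2)=0 -> 000
Fixed point reached at step 3: 000

Answer: fixed 000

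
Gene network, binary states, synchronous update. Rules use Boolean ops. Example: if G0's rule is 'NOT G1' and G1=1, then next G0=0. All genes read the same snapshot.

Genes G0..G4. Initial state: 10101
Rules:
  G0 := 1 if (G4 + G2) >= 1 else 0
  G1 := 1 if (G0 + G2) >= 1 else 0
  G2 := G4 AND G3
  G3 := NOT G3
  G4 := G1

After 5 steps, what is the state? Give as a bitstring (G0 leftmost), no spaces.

Step 1: G0=(1+1>=1)=1 G1=(1+1>=1)=1 G2=G4&G3=1&0=0 G3=NOT G3=NOT 0=1 G4=G1=0 -> 11010
Step 2: G0=(0+0>=1)=0 G1=(1+0>=1)=1 G2=G4&G3=0&1=0 G3=NOT G3=NOT 1=0 G4=G1=1 -> 01001
Step 3: G0=(1+0>=1)=1 G1=(0+0>=1)=0 G2=G4&G3=1&0=0 G3=NOT G3=NOT 0=1 G4=G1=1 -> 10011
Step 4: G0=(1+0>=1)=1 G1=(1+0>=1)=1 G2=G4&G3=1&1=1 G3=NOT G3=NOT 1=0 G4=G1=0 -> 11100
Step 5: G0=(0+1>=1)=1 G1=(1+1>=1)=1 G2=G4&G3=0&0=0 G3=NOT G3=NOT 0=1 G4=G1=1 -> 11011

11011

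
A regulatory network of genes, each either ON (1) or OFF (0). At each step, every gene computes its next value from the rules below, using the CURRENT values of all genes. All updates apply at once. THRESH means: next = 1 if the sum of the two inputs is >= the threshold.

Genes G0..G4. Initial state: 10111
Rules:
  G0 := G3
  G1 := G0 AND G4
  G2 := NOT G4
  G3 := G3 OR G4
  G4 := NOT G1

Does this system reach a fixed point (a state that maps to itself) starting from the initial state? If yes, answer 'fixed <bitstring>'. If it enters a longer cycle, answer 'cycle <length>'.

Answer: cycle 4

Derivation:
Step 0: 10111
Step 1: G0=G3=1 G1=G0&G4=1&1=1 G2=NOT G4=NOT 1=0 G3=G3|G4=1|1=1 G4=NOT G1=NOT 0=1 -> 11011
Step 2: G0=G3=1 G1=G0&G4=1&1=1 G2=NOT G4=NOT 1=0 G3=G3|G4=1|1=1 G4=NOT G1=NOT 1=0 -> 11010
Step 3: G0=G3=1 G1=G0&G4=1&0=0 G2=NOT G4=NOT 0=1 G3=G3|G4=1|0=1 G4=NOT G1=NOT 1=0 -> 10110
Step 4: G0=G3=1 G1=G0&G4=1&0=0 G2=NOT G4=NOT 0=1 G3=G3|G4=1|0=1 G4=NOT G1=NOT 0=1 -> 10111
Cycle of length 4 starting at step 0 -> no fixed point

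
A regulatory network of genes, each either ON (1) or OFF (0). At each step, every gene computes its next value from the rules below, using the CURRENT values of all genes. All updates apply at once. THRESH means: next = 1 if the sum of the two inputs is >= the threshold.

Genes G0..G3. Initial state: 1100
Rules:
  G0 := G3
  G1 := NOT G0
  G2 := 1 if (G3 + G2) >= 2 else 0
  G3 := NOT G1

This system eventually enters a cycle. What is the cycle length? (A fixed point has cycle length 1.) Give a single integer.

Step 0: 1100
Step 1: G0=G3=0 G1=NOT G0=NOT 1=0 G2=(0+0>=2)=0 G3=NOT G1=NOT 1=0 -> 0000
Step 2: G0=G3=0 G1=NOT G0=NOT 0=1 G2=(0+0>=2)=0 G3=NOT G1=NOT 0=1 -> 0101
Step 3: G0=G3=1 G1=NOT G0=NOT 0=1 G2=(1+0>=2)=0 G3=NOT G1=NOT 1=0 -> 1100
State from step 3 equals state from step 0 -> cycle length 3

Answer: 3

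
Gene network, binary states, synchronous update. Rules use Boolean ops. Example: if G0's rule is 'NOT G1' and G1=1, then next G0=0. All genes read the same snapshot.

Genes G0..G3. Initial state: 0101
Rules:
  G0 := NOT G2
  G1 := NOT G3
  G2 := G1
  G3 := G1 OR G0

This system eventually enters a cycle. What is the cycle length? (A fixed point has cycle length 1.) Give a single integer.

Answer: 4

Derivation:
Step 0: 0101
Step 1: G0=NOT G2=NOT 0=1 G1=NOT G3=NOT 1=0 G2=G1=1 G3=G1|G0=1|0=1 -> 1011
Step 2: G0=NOT G2=NOT 1=0 G1=NOT G3=NOT 1=0 G2=G1=0 G3=G1|G0=0|1=1 -> 0001
Step 3: G0=NOT G2=NOT 0=1 G1=NOT G3=NOT 1=0 G2=G1=0 G3=G1|G0=0|0=0 -> 1000
Step 4: G0=NOT G2=NOT 0=1 G1=NOT G3=NOT 0=1 G2=G1=0 G3=G1|G0=0|1=1 -> 1101
Step 5: G0=NOT G2=NOT 0=1 G1=NOT G3=NOT 1=0 G2=G1=1 G3=G1|G0=1|1=1 -> 1011
State from step 5 equals state from step 1 -> cycle length 4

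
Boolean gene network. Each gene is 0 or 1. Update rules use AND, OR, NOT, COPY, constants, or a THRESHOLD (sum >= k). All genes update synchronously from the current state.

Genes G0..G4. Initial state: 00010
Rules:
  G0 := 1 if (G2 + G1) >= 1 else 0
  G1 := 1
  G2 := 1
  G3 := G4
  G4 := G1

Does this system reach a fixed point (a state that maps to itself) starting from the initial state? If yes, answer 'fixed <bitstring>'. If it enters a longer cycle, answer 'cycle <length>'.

Step 0: 00010
Step 1: G0=(0+0>=1)=0 G1=1(const) G2=1(const) G3=G4=0 G4=G1=0 -> 01100
Step 2: G0=(1+1>=1)=1 G1=1(const) G2=1(const) G3=G4=0 G4=G1=1 -> 11101
Step 3: G0=(1+1>=1)=1 G1=1(const) G2=1(const) G3=G4=1 G4=G1=1 -> 11111
Step 4: G0=(1+1>=1)=1 G1=1(const) G2=1(const) G3=G4=1 G4=G1=1 -> 11111
Fixed point reached at step 3: 11111

Answer: fixed 11111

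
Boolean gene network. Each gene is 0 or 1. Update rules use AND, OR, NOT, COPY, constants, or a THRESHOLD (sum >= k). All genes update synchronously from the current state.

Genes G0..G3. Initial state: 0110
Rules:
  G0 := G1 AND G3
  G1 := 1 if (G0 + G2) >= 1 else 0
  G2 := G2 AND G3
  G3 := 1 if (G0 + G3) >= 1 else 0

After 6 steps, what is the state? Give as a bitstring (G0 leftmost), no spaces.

Step 1: G0=G1&G3=1&0=0 G1=(0+1>=1)=1 G2=G2&G3=1&0=0 G3=(0+0>=1)=0 -> 0100
Step 2: G0=G1&G3=1&0=0 G1=(0+0>=1)=0 G2=G2&G3=0&0=0 G3=(0+0>=1)=0 -> 0000
Step 3: G0=G1&G3=0&0=0 G1=(0+0>=1)=0 G2=G2&G3=0&0=0 G3=(0+0>=1)=0 -> 0000
Step 4: G0=G1&G3=0&0=0 G1=(0+0>=1)=0 G2=G2&G3=0&0=0 G3=(0+0>=1)=0 -> 0000
Step 5: G0=G1&G3=0&0=0 G1=(0+0>=1)=0 G2=G2&G3=0&0=0 G3=(0+0>=1)=0 -> 0000
Step 6: G0=G1&G3=0&0=0 G1=(0+0>=1)=0 G2=G2&G3=0&0=0 G3=(0+0>=1)=0 -> 0000

0000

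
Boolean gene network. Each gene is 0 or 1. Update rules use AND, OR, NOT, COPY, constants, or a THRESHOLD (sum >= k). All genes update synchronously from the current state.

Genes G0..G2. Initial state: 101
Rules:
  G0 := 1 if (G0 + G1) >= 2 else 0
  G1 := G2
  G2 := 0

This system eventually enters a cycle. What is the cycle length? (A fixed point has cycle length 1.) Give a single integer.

Answer: 1

Derivation:
Step 0: 101
Step 1: G0=(1+0>=2)=0 G1=G2=1 G2=0(const) -> 010
Step 2: G0=(0+1>=2)=0 G1=G2=0 G2=0(const) -> 000
Step 3: G0=(0+0>=2)=0 G1=G2=0 G2=0(const) -> 000
State from step 3 equals state from step 2 -> cycle length 1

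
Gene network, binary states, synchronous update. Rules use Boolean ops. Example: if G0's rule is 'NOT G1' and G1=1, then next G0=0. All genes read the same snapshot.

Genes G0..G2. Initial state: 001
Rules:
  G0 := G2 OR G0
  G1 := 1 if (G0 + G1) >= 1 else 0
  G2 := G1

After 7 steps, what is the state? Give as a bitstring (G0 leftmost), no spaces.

Step 1: G0=G2|G0=1|0=1 G1=(0+0>=1)=0 G2=G1=0 -> 100
Step 2: G0=G2|G0=0|1=1 G1=(1+0>=1)=1 G2=G1=0 -> 110
Step 3: G0=G2|G0=0|1=1 G1=(1+1>=1)=1 G2=G1=1 -> 111
Step 4: G0=G2|G0=1|1=1 G1=(1+1>=1)=1 G2=G1=1 -> 111
Step 5: G0=G2|G0=1|1=1 G1=(1+1>=1)=1 G2=G1=1 -> 111
Step 6: G0=G2|G0=1|1=1 G1=(1+1>=1)=1 G2=G1=1 -> 111
Step 7: G0=G2|G0=1|1=1 G1=(1+1>=1)=1 G2=G1=1 -> 111

111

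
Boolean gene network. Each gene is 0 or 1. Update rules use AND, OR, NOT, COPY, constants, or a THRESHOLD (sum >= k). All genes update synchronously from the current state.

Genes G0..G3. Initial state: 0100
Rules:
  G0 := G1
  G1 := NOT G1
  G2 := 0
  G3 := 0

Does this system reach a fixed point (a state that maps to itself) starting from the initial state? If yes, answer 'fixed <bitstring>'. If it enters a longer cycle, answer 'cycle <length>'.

Step 0: 0100
Step 1: G0=G1=1 G1=NOT G1=NOT 1=0 G2=0(const) G3=0(const) -> 1000
Step 2: G0=G1=0 G1=NOT G1=NOT 0=1 G2=0(const) G3=0(const) -> 0100
Cycle of length 2 starting at step 0 -> no fixed point

Answer: cycle 2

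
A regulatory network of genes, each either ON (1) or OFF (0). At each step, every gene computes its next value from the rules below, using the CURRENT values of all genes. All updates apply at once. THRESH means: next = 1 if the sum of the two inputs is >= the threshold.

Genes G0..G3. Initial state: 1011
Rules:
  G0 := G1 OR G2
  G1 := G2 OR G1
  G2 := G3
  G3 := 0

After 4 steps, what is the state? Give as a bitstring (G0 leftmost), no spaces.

Step 1: G0=G1|G2=0|1=1 G1=G2|G1=1|0=1 G2=G3=1 G3=0(const) -> 1110
Step 2: G0=G1|G2=1|1=1 G1=G2|G1=1|1=1 G2=G3=0 G3=0(const) -> 1100
Step 3: G0=G1|G2=1|0=1 G1=G2|G1=0|1=1 G2=G3=0 G3=0(const) -> 1100
Step 4: G0=G1|G2=1|0=1 G1=G2|G1=0|1=1 G2=G3=0 G3=0(const) -> 1100

1100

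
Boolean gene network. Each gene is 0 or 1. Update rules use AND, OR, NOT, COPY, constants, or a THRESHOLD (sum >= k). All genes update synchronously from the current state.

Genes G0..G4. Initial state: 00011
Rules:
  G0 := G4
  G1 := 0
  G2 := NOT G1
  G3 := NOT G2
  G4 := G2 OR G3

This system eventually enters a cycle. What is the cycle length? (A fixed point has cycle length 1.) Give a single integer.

Answer: 1

Derivation:
Step 0: 00011
Step 1: G0=G4=1 G1=0(const) G2=NOT G1=NOT 0=1 G3=NOT G2=NOT 0=1 G4=G2|G3=0|1=1 -> 10111
Step 2: G0=G4=1 G1=0(const) G2=NOT G1=NOT 0=1 G3=NOT G2=NOT 1=0 G4=G2|G3=1|1=1 -> 10101
Step 3: G0=G4=1 G1=0(const) G2=NOT G1=NOT 0=1 G3=NOT G2=NOT 1=0 G4=G2|G3=1|0=1 -> 10101
State from step 3 equals state from step 2 -> cycle length 1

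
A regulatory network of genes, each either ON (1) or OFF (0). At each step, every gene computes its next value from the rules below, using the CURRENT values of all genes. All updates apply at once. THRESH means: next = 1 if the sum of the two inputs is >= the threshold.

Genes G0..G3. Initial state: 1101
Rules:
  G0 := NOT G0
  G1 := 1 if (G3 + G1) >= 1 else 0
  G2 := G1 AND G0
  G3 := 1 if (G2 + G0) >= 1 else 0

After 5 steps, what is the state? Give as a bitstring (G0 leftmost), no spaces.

Step 1: G0=NOT G0=NOT 1=0 G1=(1+1>=1)=1 G2=G1&G0=1&1=1 G3=(0+1>=1)=1 -> 0111
Step 2: G0=NOT G0=NOT 0=1 G1=(1+1>=1)=1 G2=G1&G0=1&0=0 G3=(1+0>=1)=1 -> 1101
Step 3: G0=NOT G0=NOT 1=0 G1=(1+1>=1)=1 G2=G1&G0=1&1=1 G3=(0+1>=1)=1 -> 0111
Step 4: G0=NOT G0=NOT 0=1 G1=(1+1>=1)=1 G2=G1&G0=1&0=0 G3=(1+0>=1)=1 -> 1101
Step 5: G0=NOT G0=NOT 1=0 G1=(1+1>=1)=1 G2=G1&G0=1&1=1 G3=(0+1>=1)=1 -> 0111

0111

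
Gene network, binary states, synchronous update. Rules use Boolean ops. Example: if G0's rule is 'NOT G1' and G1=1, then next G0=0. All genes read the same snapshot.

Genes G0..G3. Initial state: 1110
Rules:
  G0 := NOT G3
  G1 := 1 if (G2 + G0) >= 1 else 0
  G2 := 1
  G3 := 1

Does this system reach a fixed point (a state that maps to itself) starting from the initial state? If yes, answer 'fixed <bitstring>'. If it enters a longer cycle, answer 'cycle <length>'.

Answer: fixed 0111

Derivation:
Step 0: 1110
Step 1: G0=NOT G3=NOT 0=1 G1=(1+1>=1)=1 G2=1(const) G3=1(const) -> 1111
Step 2: G0=NOT G3=NOT 1=0 G1=(1+1>=1)=1 G2=1(const) G3=1(const) -> 0111
Step 3: G0=NOT G3=NOT 1=0 G1=(1+0>=1)=1 G2=1(const) G3=1(const) -> 0111
Fixed point reached at step 2: 0111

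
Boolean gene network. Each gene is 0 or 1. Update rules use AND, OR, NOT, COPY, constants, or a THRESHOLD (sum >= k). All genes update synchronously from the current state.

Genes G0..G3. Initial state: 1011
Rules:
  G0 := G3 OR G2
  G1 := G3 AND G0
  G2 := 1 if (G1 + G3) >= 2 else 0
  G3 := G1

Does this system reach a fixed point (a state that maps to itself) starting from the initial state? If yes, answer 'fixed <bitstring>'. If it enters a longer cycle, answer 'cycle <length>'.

Answer: fixed 0000

Derivation:
Step 0: 1011
Step 1: G0=G3|G2=1|1=1 G1=G3&G0=1&1=1 G2=(0+1>=2)=0 G3=G1=0 -> 1100
Step 2: G0=G3|G2=0|0=0 G1=G3&G0=0&1=0 G2=(1+0>=2)=0 G3=G1=1 -> 0001
Step 3: G0=G3|G2=1|0=1 G1=G3&G0=1&0=0 G2=(0+1>=2)=0 G3=G1=0 -> 1000
Step 4: G0=G3|G2=0|0=0 G1=G3&G0=0&1=0 G2=(0+0>=2)=0 G3=G1=0 -> 0000
Step 5: G0=G3|G2=0|0=0 G1=G3&G0=0&0=0 G2=(0+0>=2)=0 G3=G1=0 -> 0000
Fixed point reached at step 4: 0000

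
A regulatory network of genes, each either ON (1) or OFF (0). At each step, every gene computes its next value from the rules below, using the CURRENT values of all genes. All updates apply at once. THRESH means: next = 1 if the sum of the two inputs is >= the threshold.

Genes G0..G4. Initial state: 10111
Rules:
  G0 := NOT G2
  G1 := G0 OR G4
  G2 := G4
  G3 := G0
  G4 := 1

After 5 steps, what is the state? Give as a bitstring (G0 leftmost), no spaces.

Step 1: G0=NOT G2=NOT 1=0 G1=G0|G4=1|1=1 G2=G4=1 G3=G0=1 G4=1(const) -> 01111
Step 2: G0=NOT G2=NOT 1=0 G1=G0|G4=0|1=1 G2=G4=1 G3=G0=0 G4=1(const) -> 01101
Step 3: G0=NOT G2=NOT 1=0 G1=G0|G4=0|1=1 G2=G4=1 G3=G0=0 G4=1(const) -> 01101
Step 4: G0=NOT G2=NOT 1=0 G1=G0|G4=0|1=1 G2=G4=1 G3=G0=0 G4=1(const) -> 01101
Step 5: G0=NOT G2=NOT 1=0 G1=G0|G4=0|1=1 G2=G4=1 G3=G0=0 G4=1(const) -> 01101

01101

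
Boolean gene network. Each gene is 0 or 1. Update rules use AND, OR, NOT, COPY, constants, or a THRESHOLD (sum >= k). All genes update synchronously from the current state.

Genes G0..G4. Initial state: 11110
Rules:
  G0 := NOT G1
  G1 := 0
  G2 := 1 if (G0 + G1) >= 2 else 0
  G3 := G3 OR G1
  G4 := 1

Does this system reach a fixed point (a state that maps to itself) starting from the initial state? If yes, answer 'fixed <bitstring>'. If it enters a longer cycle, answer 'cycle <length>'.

Step 0: 11110
Step 1: G0=NOT G1=NOT 1=0 G1=0(const) G2=(1+1>=2)=1 G3=G3|G1=1|1=1 G4=1(const) -> 00111
Step 2: G0=NOT G1=NOT 0=1 G1=0(const) G2=(0+0>=2)=0 G3=G3|G1=1|0=1 G4=1(const) -> 10011
Step 3: G0=NOT G1=NOT 0=1 G1=0(const) G2=(1+0>=2)=0 G3=G3|G1=1|0=1 G4=1(const) -> 10011
Fixed point reached at step 2: 10011

Answer: fixed 10011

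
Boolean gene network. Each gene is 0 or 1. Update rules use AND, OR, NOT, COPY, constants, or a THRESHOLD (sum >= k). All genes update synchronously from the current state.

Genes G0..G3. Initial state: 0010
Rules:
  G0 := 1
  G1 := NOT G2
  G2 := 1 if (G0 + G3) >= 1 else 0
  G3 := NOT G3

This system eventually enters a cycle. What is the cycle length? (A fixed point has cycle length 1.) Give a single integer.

Answer: 2

Derivation:
Step 0: 0010
Step 1: G0=1(const) G1=NOT G2=NOT 1=0 G2=(0+0>=1)=0 G3=NOT G3=NOT 0=1 -> 1001
Step 2: G0=1(const) G1=NOT G2=NOT 0=1 G2=(1+1>=1)=1 G3=NOT G3=NOT 1=0 -> 1110
Step 3: G0=1(const) G1=NOT G2=NOT 1=0 G2=(1+0>=1)=1 G3=NOT G3=NOT 0=1 -> 1011
Step 4: G0=1(const) G1=NOT G2=NOT 1=0 G2=(1+1>=1)=1 G3=NOT G3=NOT 1=0 -> 1010
Step 5: G0=1(const) G1=NOT G2=NOT 1=0 G2=(1+0>=1)=1 G3=NOT G3=NOT 0=1 -> 1011
State from step 5 equals state from step 3 -> cycle length 2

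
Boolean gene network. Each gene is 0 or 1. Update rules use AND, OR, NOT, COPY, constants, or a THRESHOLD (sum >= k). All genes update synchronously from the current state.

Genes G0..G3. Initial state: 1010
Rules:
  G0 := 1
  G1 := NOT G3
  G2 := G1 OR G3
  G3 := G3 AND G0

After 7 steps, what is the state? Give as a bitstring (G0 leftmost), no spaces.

Step 1: G0=1(const) G1=NOT G3=NOT 0=1 G2=G1|G3=0|0=0 G3=G3&G0=0&1=0 -> 1100
Step 2: G0=1(const) G1=NOT G3=NOT 0=1 G2=G1|G3=1|0=1 G3=G3&G0=0&1=0 -> 1110
Step 3: G0=1(const) G1=NOT G3=NOT 0=1 G2=G1|G3=1|0=1 G3=G3&G0=0&1=0 -> 1110
Step 4: G0=1(const) G1=NOT G3=NOT 0=1 G2=G1|G3=1|0=1 G3=G3&G0=0&1=0 -> 1110
Step 5: G0=1(const) G1=NOT G3=NOT 0=1 G2=G1|G3=1|0=1 G3=G3&G0=0&1=0 -> 1110
Step 6: G0=1(const) G1=NOT G3=NOT 0=1 G2=G1|G3=1|0=1 G3=G3&G0=0&1=0 -> 1110
Step 7: G0=1(const) G1=NOT G3=NOT 0=1 G2=G1|G3=1|0=1 G3=G3&G0=0&1=0 -> 1110

1110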